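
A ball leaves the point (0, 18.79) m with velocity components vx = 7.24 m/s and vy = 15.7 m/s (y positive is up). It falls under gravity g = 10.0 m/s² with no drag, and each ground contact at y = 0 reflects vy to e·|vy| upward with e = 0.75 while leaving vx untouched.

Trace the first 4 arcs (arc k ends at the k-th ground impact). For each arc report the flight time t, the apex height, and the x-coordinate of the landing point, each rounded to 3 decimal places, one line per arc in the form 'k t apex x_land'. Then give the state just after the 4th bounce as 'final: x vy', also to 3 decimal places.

1 4.065 31.114 29.428
2 3.742 17.502 56.519
3 2.806 9.845 76.837
4 2.105 5.538 92.076
final: 92.076 7.893

Arc 1: start y=18.790, vy=15.700 → t=4.065, apex=31.114, x_land=29.428, impact vy=-24.946
  bounce: vy ← 0.75·24.946 = 18.709
Arc 2: start y=0.000, vy=18.709 → t=3.742, apex=17.502, x_land=56.519, impact vy=-18.709
  bounce: vy ← 0.75·18.709 = 14.032
Arc 3: start y=0.000, vy=14.032 → t=2.806, apex=9.845, x_land=76.837, impact vy=-14.032
  bounce: vy ← 0.75·14.032 = 10.524
Arc 4: start y=0.000, vy=10.524 → t=2.105, apex=5.538, x_land=92.076, impact vy=-10.524
  bounce: vy ← 0.75·10.524 = 7.893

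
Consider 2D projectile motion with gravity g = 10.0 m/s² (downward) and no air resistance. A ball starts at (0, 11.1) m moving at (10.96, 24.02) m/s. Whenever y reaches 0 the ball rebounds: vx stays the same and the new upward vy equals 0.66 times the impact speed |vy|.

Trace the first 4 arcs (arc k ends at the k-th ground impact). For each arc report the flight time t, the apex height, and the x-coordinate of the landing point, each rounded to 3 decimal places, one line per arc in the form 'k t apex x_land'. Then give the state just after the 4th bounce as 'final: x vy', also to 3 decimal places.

1 5.229 39.948 57.305
2 3.731 17.401 98.198
3 2.463 7.580 125.187
4 1.625 3.302 143.000
final: 143.000 5.363

Arc 1: start y=11.100, vy=24.020 → t=5.229, apex=39.948, x_land=57.305, impact vy=-28.266
  bounce: vy ← 0.66·28.266 = 18.655
Arc 2: start y=0.000, vy=18.655 → t=3.731, apex=17.401, x_land=98.198, impact vy=-18.655
  bounce: vy ← 0.66·18.655 = 12.313
Arc 3: start y=0.000, vy=12.313 → t=2.463, apex=7.580, x_land=125.187, impact vy=-12.313
  bounce: vy ← 0.66·12.313 = 8.126
Arc 4: start y=0.000, vy=8.126 → t=1.625, apex=3.302, x_land=143.000, impact vy=-8.126
  bounce: vy ← 0.66·8.126 = 5.363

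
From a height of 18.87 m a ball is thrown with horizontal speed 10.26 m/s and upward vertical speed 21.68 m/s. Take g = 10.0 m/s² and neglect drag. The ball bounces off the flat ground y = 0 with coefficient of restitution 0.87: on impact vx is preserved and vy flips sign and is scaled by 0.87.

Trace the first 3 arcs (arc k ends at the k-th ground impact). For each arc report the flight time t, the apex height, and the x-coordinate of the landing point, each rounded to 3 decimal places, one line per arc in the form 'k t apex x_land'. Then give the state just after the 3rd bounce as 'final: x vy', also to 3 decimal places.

Arc 1: start y=18.870, vy=21.680 → t=5.079, apex=42.371, x_land=52.111, impact vy=-29.111
  bounce: vy ← 0.87·29.111 = 25.326
Arc 2: start y=0.000, vy=25.326 → t=5.065, apex=32.071, x_land=104.080, impact vy=-25.326
  bounce: vy ← 0.87·25.326 = 22.034
Arc 3: start y=0.000, vy=22.034 → t=4.407, apex=24.274, x_land=149.294, impact vy=-22.034
  bounce: vy ← 0.87·22.034 = 19.169

1 5.079 42.371 52.111
2 5.065 32.071 104.080
3 4.407 24.274 149.294
final: 149.294 19.169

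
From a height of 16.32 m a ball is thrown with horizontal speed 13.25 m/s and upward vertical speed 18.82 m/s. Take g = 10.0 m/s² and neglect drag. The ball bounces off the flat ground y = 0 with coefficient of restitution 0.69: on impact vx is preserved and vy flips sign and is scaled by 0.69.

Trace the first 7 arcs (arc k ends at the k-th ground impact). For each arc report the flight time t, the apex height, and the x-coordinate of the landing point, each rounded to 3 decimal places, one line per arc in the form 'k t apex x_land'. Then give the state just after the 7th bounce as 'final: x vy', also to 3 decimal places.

1 4.491 34.030 59.503
2 3.600 16.202 107.206
3 2.484 7.714 140.120
4 1.714 3.672 162.831
5 1.183 1.748 178.502
6 0.816 0.832 189.314
7 0.563 0.396 196.775
final: 196.775 1.943

Arc 1: start y=16.320, vy=18.820 → t=4.491, apex=34.030, x_land=59.503, impact vy=-26.088
  bounce: vy ← 0.69·26.088 = 18.001
Arc 2: start y=0.000, vy=18.001 → t=3.600, apex=16.202, x_land=107.206, impact vy=-18.001
  bounce: vy ← 0.69·18.001 = 12.421
Arc 3: start y=0.000, vy=12.421 → t=2.484, apex=7.714, x_land=140.120, impact vy=-12.421
  bounce: vy ← 0.69·12.421 = 8.570
Arc 4: start y=0.000, vy=8.570 → t=1.714, apex=3.672, x_land=162.831, impact vy=-8.570
  bounce: vy ← 0.69·8.570 = 5.913
Arc 5: start y=0.000, vy=5.913 → t=1.183, apex=1.748, x_land=178.502, impact vy=-5.913
  bounce: vy ← 0.69·5.913 = 4.080
Arc 6: start y=0.000, vy=4.080 → t=0.816, apex=0.832, x_land=189.314, impact vy=-4.080
  bounce: vy ← 0.69·4.080 = 2.815
Arc 7: start y=0.000, vy=2.815 → t=0.563, apex=0.396, x_land=196.775, impact vy=-2.815
  bounce: vy ← 0.69·2.815 = 1.943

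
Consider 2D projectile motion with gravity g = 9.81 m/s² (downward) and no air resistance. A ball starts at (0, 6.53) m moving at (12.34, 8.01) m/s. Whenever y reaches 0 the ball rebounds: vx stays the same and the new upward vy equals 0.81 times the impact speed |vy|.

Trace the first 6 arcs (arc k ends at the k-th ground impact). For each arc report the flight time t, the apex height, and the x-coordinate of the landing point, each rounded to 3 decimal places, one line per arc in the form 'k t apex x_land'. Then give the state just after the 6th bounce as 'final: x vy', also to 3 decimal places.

Arc 1: start y=6.530, vy=8.010 → t=2.230, apex=9.800, x_land=27.518, impact vy=-13.866
  bounce: vy ← 0.81·13.866 = 11.232
Arc 2: start y=0.000, vy=11.232 → t=2.290, apex=6.430, x_land=55.775, impact vy=-11.232
  bounce: vy ← 0.81·11.232 = 9.098
Arc 3: start y=0.000, vy=9.098 → t=1.855, apex=4.219, x_land=78.664, impact vy=-9.098
  bounce: vy ← 0.81·9.098 = 7.369
Arc 4: start y=0.000, vy=7.369 → t=1.502, apex=2.768, x_land=97.203, impact vy=-7.369
  bounce: vy ← 0.81·7.369 = 5.969
Arc 5: start y=0.000, vy=5.969 → t=1.217, apex=1.816, x_land=112.220, impact vy=-5.969
  bounce: vy ← 0.81·5.969 = 4.835
Arc 6: start y=0.000, vy=4.835 → t=0.986, apex=1.191, x_land=124.384, impact vy=-4.835
  bounce: vy ← 0.81·4.835 = 3.916

1 2.230 9.800 27.518
2 2.290 6.430 55.775
3 1.855 4.219 78.664
4 1.502 2.768 97.203
5 1.217 1.816 112.220
6 0.986 1.191 124.384
final: 124.384 3.916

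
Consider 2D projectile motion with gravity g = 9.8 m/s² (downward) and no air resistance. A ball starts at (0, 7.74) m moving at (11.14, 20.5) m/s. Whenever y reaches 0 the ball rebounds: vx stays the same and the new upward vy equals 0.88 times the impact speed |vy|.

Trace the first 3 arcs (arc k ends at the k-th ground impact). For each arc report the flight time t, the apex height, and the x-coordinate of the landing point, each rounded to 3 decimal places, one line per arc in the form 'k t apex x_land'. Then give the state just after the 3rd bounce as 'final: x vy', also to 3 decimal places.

Arc 1: start y=7.740, vy=20.500 → t=4.532, apex=29.181, x_land=50.489, impact vy=-23.916
  bounce: vy ← 0.88·23.916 = 21.046
Arc 2: start y=0.000, vy=21.046 → t=4.295, apex=22.598, x_land=98.335, impact vy=-21.046
  bounce: vy ← 0.88·21.046 = 18.520
Arc 3: start y=0.000, vy=18.520 → t=3.780, apex=17.500, x_land=140.441, impact vy=-18.520
  bounce: vy ← 0.88·18.520 = 16.298

1 4.532 29.181 50.489
2 4.295 22.598 98.335
3 3.780 17.500 140.441
final: 140.441 16.298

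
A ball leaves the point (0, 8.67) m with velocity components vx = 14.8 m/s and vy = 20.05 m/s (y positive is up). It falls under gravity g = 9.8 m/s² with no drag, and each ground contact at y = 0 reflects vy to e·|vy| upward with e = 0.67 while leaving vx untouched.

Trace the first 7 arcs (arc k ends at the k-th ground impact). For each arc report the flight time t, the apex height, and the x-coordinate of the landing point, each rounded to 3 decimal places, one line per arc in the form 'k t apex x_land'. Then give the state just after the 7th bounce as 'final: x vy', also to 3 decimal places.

1 4.486 29.180 66.396
2 3.270 13.099 114.793
3 2.191 5.880 147.218
4 1.468 2.640 168.944
5 0.984 1.185 183.499
6 0.659 0.532 193.252
7 0.441 0.239 199.786
final: 199.786 1.449

Arc 1: start y=8.670, vy=20.050 → t=4.486, apex=29.180, x_land=66.396, impact vy=-23.915
  bounce: vy ← 0.67·23.915 = 16.023
Arc 2: start y=0.000, vy=16.023 → t=3.270, apex=13.099, x_land=114.793, impact vy=-16.023
  bounce: vy ← 0.67·16.023 = 10.736
Arc 3: start y=0.000, vy=10.736 → t=2.191, apex=5.880, x_land=147.218, impact vy=-10.736
  bounce: vy ← 0.67·10.736 = 7.193
Arc 4: start y=0.000, vy=7.193 → t=1.468, apex=2.640, x_land=168.944, impact vy=-7.193
  bounce: vy ← 0.67·7.193 = 4.819
Arc 5: start y=0.000, vy=4.819 → t=0.984, apex=1.185, x_land=183.499, impact vy=-4.819
  bounce: vy ← 0.67·4.819 = 3.229
Arc 6: start y=0.000, vy=3.229 → t=0.659, apex=0.532, x_land=193.252, impact vy=-3.229
  bounce: vy ← 0.67·3.229 = 2.163
Arc 7: start y=0.000, vy=2.163 → t=0.441, apex=0.239, x_land=199.786, impact vy=-2.163
  bounce: vy ← 0.67·2.163 = 1.449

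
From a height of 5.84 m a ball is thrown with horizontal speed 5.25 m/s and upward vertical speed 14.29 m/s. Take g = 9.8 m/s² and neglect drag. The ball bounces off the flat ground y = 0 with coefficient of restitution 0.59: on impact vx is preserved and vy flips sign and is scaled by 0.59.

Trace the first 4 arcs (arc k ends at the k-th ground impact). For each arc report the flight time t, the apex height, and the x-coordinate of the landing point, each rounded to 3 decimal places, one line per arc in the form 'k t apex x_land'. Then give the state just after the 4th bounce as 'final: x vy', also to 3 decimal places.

1 3.280 16.259 17.219
2 2.149 5.660 28.503
3 1.268 1.970 35.161
4 0.748 0.686 39.089
final: 39.089 2.163

Arc 1: start y=5.840, vy=14.290 → t=3.280, apex=16.259, x_land=17.219, impact vy=-17.851
  bounce: vy ← 0.59·17.851 = 10.532
Arc 2: start y=0.000, vy=10.532 → t=2.149, apex=5.660, x_land=28.503, impact vy=-10.532
  bounce: vy ← 0.59·10.532 = 6.214
Arc 3: start y=0.000, vy=6.214 → t=1.268, apex=1.970, x_land=35.161, impact vy=-6.214
  bounce: vy ← 0.59·6.214 = 3.666
Arc 4: start y=0.000, vy=3.666 → t=0.748, apex=0.686, x_land=39.089, impact vy=-3.666
  bounce: vy ← 0.59·3.666 = 2.163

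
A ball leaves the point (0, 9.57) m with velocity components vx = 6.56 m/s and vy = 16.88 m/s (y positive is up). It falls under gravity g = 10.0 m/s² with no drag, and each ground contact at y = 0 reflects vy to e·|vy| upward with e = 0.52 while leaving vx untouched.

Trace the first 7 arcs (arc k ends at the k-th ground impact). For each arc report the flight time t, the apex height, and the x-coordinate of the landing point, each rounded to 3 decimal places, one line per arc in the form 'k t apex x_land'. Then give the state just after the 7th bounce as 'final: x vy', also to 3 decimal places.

Arc 1: start y=9.570, vy=16.880 → t=3.871, apex=23.817, x_land=25.391, impact vy=-21.825
  bounce: vy ← 0.52·21.825 = 11.349
Arc 2: start y=0.000, vy=11.349 → t=2.270, apex=6.440, x_land=40.280, impact vy=-11.349
  bounce: vy ← 0.52·11.349 = 5.902
Arc 3: start y=0.000, vy=5.902 → t=1.180, apex=1.741, x_land=48.023, impact vy=-5.902
  bounce: vy ← 0.52·5.902 = 3.069
Arc 4: start y=0.000, vy=3.069 → t=0.614, apex=0.471, x_land=52.049, impact vy=-3.069
  bounce: vy ← 0.52·3.069 = 1.596
Arc 5: start y=0.000, vy=1.596 → t=0.319, apex=0.127, x_land=54.143, impact vy=-1.596
  bounce: vy ← 0.52·1.596 = 0.830
Arc 6: start y=0.000, vy=0.830 → t=0.166, apex=0.034, x_land=55.232, impact vy=-0.830
  bounce: vy ← 0.52·0.830 = 0.431
Arc 7: start y=0.000, vy=0.431 → t=0.086, apex=0.009, x_land=55.798, impact vy=-0.431
  bounce: vy ← 0.52·0.431 = 0.224

1 3.871 23.817 25.391
2 2.270 6.440 40.280
3 1.180 1.741 48.023
4 0.614 0.471 52.049
5 0.319 0.127 54.143
6 0.166 0.034 55.232
7 0.086 0.009 55.798
final: 55.798 0.224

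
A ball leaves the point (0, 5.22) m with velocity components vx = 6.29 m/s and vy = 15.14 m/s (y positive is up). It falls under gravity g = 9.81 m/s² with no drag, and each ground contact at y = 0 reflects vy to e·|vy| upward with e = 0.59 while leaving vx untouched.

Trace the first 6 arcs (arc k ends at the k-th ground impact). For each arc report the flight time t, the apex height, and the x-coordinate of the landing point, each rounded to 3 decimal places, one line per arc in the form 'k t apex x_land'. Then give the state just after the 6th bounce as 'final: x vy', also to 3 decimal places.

1 3.400 16.903 21.384
2 2.191 5.884 35.162
3 1.292 2.048 43.291
4 0.763 0.713 48.088
5 0.450 0.248 50.917
6 0.265 0.086 52.587
final: 52.587 0.768

Arc 1: start y=5.220, vy=15.140 → t=3.400, apex=16.903, x_land=21.384, impact vy=-18.211
  bounce: vy ← 0.59·18.211 = 10.744
Arc 2: start y=0.000, vy=10.744 → t=2.191, apex=5.884, x_land=35.162, impact vy=-10.744
  bounce: vy ← 0.59·10.744 = 6.339
Arc 3: start y=0.000, vy=6.339 → t=1.292, apex=2.048, x_land=43.291, impact vy=-6.339
  bounce: vy ← 0.59·6.339 = 3.740
Arc 4: start y=0.000, vy=3.740 → t=0.763, apex=0.713, x_land=48.088, impact vy=-3.740
  bounce: vy ← 0.59·3.740 = 2.207
Arc 5: start y=0.000, vy=2.207 → t=0.450, apex=0.248, x_land=50.917, impact vy=-2.207
  bounce: vy ← 0.59·2.207 = 1.302
Arc 6: start y=0.000, vy=1.302 → t=0.265, apex=0.086, x_land=52.587, impact vy=-1.302
  bounce: vy ← 0.59·1.302 = 0.768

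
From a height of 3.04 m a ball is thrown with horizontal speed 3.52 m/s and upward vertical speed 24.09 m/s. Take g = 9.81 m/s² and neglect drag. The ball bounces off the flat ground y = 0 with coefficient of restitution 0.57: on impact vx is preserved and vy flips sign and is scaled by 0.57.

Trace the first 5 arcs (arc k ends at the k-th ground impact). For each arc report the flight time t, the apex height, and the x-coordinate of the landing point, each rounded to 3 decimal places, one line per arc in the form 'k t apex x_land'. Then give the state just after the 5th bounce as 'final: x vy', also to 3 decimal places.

Arc 1: start y=3.040, vy=24.090 → t=5.034, apex=32.618, x_land=17.721, impact vy=-25.298
  bounce: vy ← 0.57·25.298 = 14.420
Arc 2: start y=0.000, vy=14.420 → t=2.940, apex=10.598, x_land=28.069, impact vy=-14.420
  bounce: vy ← 0.57·14.420 = 8.219
Arc 3: start y=0.000, vy=8.219 → t=1.676, apex=3.443, x_land=33.968, impact vy=-8.219
  bounce: vy ← 0.57·8.219 = 4.685
Arc 4: start y=0.000, vy=4.685 → t=0.955, apex=1.119, x_land=37.330, impact vy=-4.685
  bounce: vy ← 0.57·4.685 = 2.670
Arc 5: start y=0.000, vy=2.670 → t=0.544, apex=0.363, x_land=39.246, impact vy=-2.670
  bounce: vy ← 0.57·2.670 = 1.522

1 5.034 32.618 17.721
2 2.940 10.598 28.069
3 1.676 3.443 33.968
4 0.955 1.119 37.330
5 0.544 0.363 39.246
final: 39.246 1.522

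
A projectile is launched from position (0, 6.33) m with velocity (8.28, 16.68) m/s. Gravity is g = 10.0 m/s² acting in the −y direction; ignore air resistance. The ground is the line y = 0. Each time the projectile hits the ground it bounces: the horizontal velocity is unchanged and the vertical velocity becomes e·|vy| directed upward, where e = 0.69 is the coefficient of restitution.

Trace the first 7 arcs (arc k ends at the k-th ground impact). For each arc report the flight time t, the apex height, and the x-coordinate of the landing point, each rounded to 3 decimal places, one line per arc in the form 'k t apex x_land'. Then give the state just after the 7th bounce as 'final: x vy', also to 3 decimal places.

1 3.680 20.241 30.471
2 2.777 9.637 53.461
3 1.916 4.588 69.324
4 1.322 2.184 80.270
5 0.912 1.040 87.822
6 0.629 0.495 93.033
7 0.434 0.236 96.629
final: 96.629 1.498

Arc 1: start y=6.330, vy=16.680 → t=3.680, apex=20.241, x_land=30.471, impact vy=-20.120
  bounce: vy ← 0.69·20.120 = 13.883
Arc 2: start y=0.000, vy=13.883 → t=2.777, apex=9.637, x_land=53.461, impact vy=-13.883
  bounce: vy ← 0.69·13.883 = 9.579
Arc 3: start y=0.000, vy=9.579 → t=1.916, apex=4.588, x_land=69.324, impact vy=-9.579
  bounce: vy ← 0.69·9.579 = 6.610
Arc 4: start y=0.000, vy=6.610 → t=1.322, apex=2.184, x_land=80.270, impact vy=-6.610
  bounce: vy ← 0.69·6.610 = 4.561
Arc 5: start y=0.000, vy=4.561 → t=0.912, apex=1.040, x_land=87.822, impact vy=-4.561
  bounce: vy ← 0.69·4.561 = 3.147
Arc 6: start y=0.000, vy=3.147 → t=0.629, apex=0.495, x_land=93.033, impact vy=-3.147
  bounce: vy ← 0.69·3.147 = 2.171
Arc 7: start y=0.000, vy=2.171 → t=0.434, apex=0.236, x_land=96.629, impact vy=-2.171
  bounce: vy ← 0.69·2.171 = 1.498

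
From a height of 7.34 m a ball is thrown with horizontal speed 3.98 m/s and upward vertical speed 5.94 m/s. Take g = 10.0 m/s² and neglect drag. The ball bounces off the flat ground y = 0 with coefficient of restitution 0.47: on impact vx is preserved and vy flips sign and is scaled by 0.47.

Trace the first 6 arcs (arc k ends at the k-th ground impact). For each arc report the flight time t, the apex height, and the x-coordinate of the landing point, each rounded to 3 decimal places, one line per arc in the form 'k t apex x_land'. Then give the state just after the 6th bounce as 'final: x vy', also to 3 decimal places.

1 1.943 9.104 7.735
2 1.268 2.011 12.783
3 0.596 0.444 15.156
4 0.280 0.098 16.271
5 0.132 0.022 16.795
6 0.062 0.005 17.041
final: 17.041 0.145

Arc 1: start y=7.340, vy=5.940 → t=1.943, apex=9.104, x_land=7.735, impact vy=-13.494
  bounce: vy ← 0.47·13.494 = 6.342
Arc 2: start y=0.000, vy=6.342 → t=1.268, apex=2.011, x_land=12.783, impact vy=-6.342
  bounce: vy ← 0.47·6.342 = 2.981
Arc 3: start y=0.000, vy=2.981 → t=0.596, apex=0.444, x_land=15.156, impact vy=-2.981
  bounce: vy ← 0.47·2.981 = 1.401
Arc 4: start y=0.000, vy=1.401 → t=0.280, apex=0.098, x_land=16.271, impact vy=-1.401
  bounce: vy ← 0.47·1.401 = 0.658
Arc 5: start y=0.000, vy=0.658 → t=0.132, apex=0.022, x_land=16.795, impact vy=-0.658
  bounce: vy ← 0.47·0.658 = 0.309
Arc 6: start y=0.000, vy=0.309 → t=0.062, apex=0.005, x_land=17.041, impact vy=-0.309
  bounce: vy ← 0.47·0.309 = 0.145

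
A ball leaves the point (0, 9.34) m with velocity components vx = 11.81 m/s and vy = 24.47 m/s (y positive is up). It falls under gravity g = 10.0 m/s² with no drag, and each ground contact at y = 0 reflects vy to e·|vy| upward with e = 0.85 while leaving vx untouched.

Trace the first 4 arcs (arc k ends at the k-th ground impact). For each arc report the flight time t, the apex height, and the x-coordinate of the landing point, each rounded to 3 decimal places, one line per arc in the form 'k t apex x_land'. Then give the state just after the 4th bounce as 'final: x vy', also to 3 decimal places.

Arc 1: start y=9.340, vy=24.470 → t=5.250, apex=39.279, x_land=62.000, impact vy=-28.028
  bounce: vy ← 0.85·28.028 = 23.824
Arc 2: start y=0.000, vy=23.824 → t=4.765, apex=28.379, x_land=118.273, impact vy=-23.824
  bounce: vy ← 0.85·23.824 = 20.250
Arc 3: start y=0.000, vy=20.250 → t=4.050, apex=20.504, x_land=166.104, impact vy=-20.250
  bounce: vy ← 0.85·20.250 = 17.213
Arc 4: start y=0.000, vy=17.213 → t=3.443, apex=14.814, x_land=206.761, impact vy=-17.213
  bounce: vy ← 0.85·17.213 = 14.631

1 5.250 39.279 62.000
2 4.765 28.379 118.273
3 4.050 20.504 166.104
4 3.443 14.814 206.761
final: 206.761 14.631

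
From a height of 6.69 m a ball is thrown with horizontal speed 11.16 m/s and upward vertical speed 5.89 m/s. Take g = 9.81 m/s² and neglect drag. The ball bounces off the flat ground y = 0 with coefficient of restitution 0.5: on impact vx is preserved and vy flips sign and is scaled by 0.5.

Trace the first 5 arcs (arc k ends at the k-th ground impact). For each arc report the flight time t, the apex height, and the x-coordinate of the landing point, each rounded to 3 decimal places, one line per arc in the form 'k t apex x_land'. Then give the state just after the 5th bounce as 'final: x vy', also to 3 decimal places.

1 1.914 8.458 21.355
2 1.313 2.115 36.010
3 0.657 0.529 43.338
4 0.328 0.132 47.002
5 0.164 0.033 48.833
final: 48.833 0.403

Arc 1: start y=6.690, vy=5.890 → t=1.914, apex=8.458, x_land=21.355, impact vy=-12.882
  bounce: vy ← 0.5·12.882 = 6.441
Arc 2: start y=0.000, vy=6.441 → t=1.313, apex=2.115, x_land=36.010, impact vy=-6.441
  bounce: vy ← 0.5·6.441 = 3.221
Arc 3: start y=0.000, vy=3.221 → t=0.657, apex=0.529, x_land=43.338, impact vy=-3.221
  bounce: vy ← 0.5·3.221 = 1.610
Arc 4: start y=0.000, vy=1.610 → t=0.328, apex=0.132, x_land=47.002, impact vy=-1.610
  bounce: vy ← 0.5·1.610 = 0.805
Arc 5: start y=0.000, vy=0.805 → t=0.164, apex=0.033, x_land=48.833, impact vy=-0.805
  bounce: vy ← 0.5·0.805 = 0.403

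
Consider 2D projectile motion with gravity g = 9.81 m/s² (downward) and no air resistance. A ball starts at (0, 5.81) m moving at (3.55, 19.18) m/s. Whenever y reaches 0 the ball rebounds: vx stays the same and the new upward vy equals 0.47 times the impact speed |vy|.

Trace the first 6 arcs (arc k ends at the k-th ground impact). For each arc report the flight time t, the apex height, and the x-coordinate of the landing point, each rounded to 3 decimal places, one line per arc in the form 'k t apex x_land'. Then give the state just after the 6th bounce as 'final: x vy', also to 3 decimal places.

1 4.193 24.560 14.884
2 2.103 5.425 22.352
3 0.989 1.198 25.861
4 0.465 0.265 27.511
5 0.218 0.058 28.286
6 0.103 0.013 28.650
final: 28.650 0.237

Arc 1: start y=5.810, vy=19.180 → t=4.193, apex=24.560, x_land=14.884, impact vy=-21.951
  bounce: vy ← 0.47·21.951 = 10.317
Arc 2: start y=0.000, vy=10.317 → t=2.103, apex=5.425, x_land=22.352, impact vy=-10.317
  bounce: vy ← 0.47·10.317 = 4.849
Arc 3: start y=0.000, vy=4.849 → t=0.989, apex=1.198, x_land=25.861, impact vy=-4.849
  bounce: vy ← 0.47·4.849 = 2.279
Arc 4: start y=0.000, vy=2.279 → t=0.465, apex=0.265, x_land=27.511, impact vy=-2.279
  bounce: vy ← 0.47·2.279 = 1.071
Arc 5: start y=0.000, vy=1.071 → t=0.218, apex=0.058, x_land=28.286, impact vy=-1.071
  bounce: vy ← 0.47·1.071 = 0.503
Arc 6: start y=0.000, vy=0.503 → t=0.103, apex=0.013, x_land=28.650, impact vy=-0.503
  bounce: vy ← 0.47·0.503 = 0.237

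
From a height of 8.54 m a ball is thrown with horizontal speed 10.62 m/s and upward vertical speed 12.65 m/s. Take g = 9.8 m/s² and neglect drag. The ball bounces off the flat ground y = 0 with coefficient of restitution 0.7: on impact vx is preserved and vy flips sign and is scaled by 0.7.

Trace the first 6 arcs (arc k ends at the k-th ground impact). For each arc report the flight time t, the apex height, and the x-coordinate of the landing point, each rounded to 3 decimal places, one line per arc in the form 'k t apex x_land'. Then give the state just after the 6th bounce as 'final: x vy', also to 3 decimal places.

1 3.137 16.704 33.317
2 2.585 8.185 60.769
3 1.809 4.011 79.985
4 1.267 1.965 93.436
5 0.887 0.963 102.852
6 0.621 0.472 109.443
final: 109.443 2.129

Arc 1: start y=8.540, vy=12.650 → t=3.137, apex=16.704, x_land=33.317, impact vy=-18.094
  bounce: vy ← 0.7·18.094 = 12.666
Arc 2: start y=0.000, vy=12.666 → t=2.585, apex=8.185, x_land=60.769, impact vy=-12.666
  bounce: vy ← 0.7·12.666 = 8.866
Arc 3: start y=0.000, vy=8.866 → t=1.809, apex=4.011, x_land=79.985, impact vy=-8.866
  bounce: vy ← 0.7·8.866 = 6.206
Arc 4: start y=0.000, vy=6.206 → t=1.267, apex=1.965, x_land=93.436, impact vy=-6.206
  bounce: vy ← 0.7·6.206 = 4.344
Arc 5: start y=0.000, vy=4.344 → t=0.887, apex=0.963, x_land=102.852, impact vy=-4.344
  bounce: vy ← 0.7·4.344 = 3.041
Arc 6: start y=0.000, vy=3.041 → t=0.621, apex=0.472, x_land=109.443, impact vy=-3.041
  bounce: vy ← 0.7·3.041 = 2.129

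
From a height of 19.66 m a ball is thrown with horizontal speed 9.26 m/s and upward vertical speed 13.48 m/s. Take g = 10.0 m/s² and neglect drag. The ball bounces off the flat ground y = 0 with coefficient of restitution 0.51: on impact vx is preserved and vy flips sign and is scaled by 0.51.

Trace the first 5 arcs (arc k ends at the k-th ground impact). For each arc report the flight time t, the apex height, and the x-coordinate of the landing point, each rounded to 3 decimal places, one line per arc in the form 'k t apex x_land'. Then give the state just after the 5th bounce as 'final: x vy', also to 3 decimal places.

Arc 1: start y=19.660, vy=13.480 → t=3.746, apex=28.746, x_land=34.685, impact vy=-23.977
  bounce: vy ← 0.51·23.977 = 12.228
Arc 2: start y=0.000, vy=12.228 → t=2.446, apex=7.477, x_land=57.332, impact vy=-12.228
  bounce: vy ← 0.51·12.228 = 6.236
Arc 3: start y=0.000, vy=6.236 → t=1.247, apex=1.945, x_land=68.882, impact vy=-6.236
  bounce: vy ← 0.51·6.236 = 3.181
Arc 4: start y=0.000, vy=3.181 → t=0.636, apex=0.506, x_land=74.773, impact vy=-3.181
  bounce: vy ← 0.51·3.181 = 1.622
Arc 5: start y=0.000, vy=1.622 → t=0.324, apex=0.132, x_land=77.777, impact vy=-1.622
  bounce: vy ← 0.51·1.622 = 0.827

1 3.746 28.746 34.685
2 2.446 7.477 57.332
3 1.247 1.945 68.882
4 0.636 0.506 74.773
5 0.324 0.132 77.777
final: 77.777 0.827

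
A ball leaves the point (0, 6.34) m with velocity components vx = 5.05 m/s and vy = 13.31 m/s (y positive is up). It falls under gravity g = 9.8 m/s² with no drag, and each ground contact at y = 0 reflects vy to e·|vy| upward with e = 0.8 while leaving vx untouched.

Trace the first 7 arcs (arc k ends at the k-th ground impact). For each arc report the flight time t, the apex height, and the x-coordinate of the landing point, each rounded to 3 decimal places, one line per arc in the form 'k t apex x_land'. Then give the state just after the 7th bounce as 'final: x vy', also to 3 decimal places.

Arc 1: start y=6.340, vy=13.310 → t=3.130, apex=15.379, x_land=15.805, impact vy=-17.361
  bounce: vy ← 0.8·17.361 = 13.889
Arc 2: start y=0.000, vy=13.889 → t=2.835, apex=9.842, x_land=30.120, impact vy=-13.889
  bounce: vy ← 0.8·13.889 = 11.111
Arc 3: start y=0.000, vy=11.111 → t=2.268, apex=6.299, x_land=41.571, impact vy=-11.111
  bounce: vy ← 0.8·11.111 = 8.889
Arc 4: start y=0.000, vy=8.889 → t=1.814, apex=4.031, x_land=50.732, impact vy=-8.889
  bounce: vy ← 0.8·8.889 = 7.111
Arc 5: start y=0.000, vy=7.111 → t=1.451, apex=2.580, x_land=58.061, impact vy=-7.111
  bounce: vy ← 0.8·7.111 = 5.689
Arc 6: start y=0.000, vy=5.689 → t=1.161, apex=1.651, x_land=63.924, impact vy=-5.689
  bounce: vy ← 0.8·5.689 = 4.551
Arc 7: start y=0.000, vy=4.551 → t=0.929, apex=1.057, x_land=68.615, impact vy=-4.551
  bounce: vy ← 0.8·4.551 = 3.641

1 3.130 15.379 15.805
2 2.835 9.842 30.120
3 2.268 6.299 41.571
4 1.814 4.031 50.732
5 1.451 2.580 58.061
6 1.161 1.651 63.924
7 0.929 1.057 68.615
final: 68.615 3.641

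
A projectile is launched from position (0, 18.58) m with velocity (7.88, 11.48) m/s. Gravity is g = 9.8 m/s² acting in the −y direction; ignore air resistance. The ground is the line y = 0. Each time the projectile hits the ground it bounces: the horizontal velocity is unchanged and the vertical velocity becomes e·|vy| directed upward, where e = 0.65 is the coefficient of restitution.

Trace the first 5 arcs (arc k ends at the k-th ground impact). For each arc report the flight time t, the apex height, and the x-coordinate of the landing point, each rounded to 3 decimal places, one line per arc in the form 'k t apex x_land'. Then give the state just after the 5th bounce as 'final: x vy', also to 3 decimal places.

Arc 1: start y=18.580, vy=11.480 → t=3.444, apex=25.304, x_land=27.138, impact vy=-22.270
  bounce: vy ← 0.65·22.270 = 14.476
Arc 2: start y=0.000, vy=14.476 → t=2.954, apex=10.691, x_land=50.417, impact vy=-14.476
  bounce: vy ← 0.65·14.476 = 9.409
Arc 3: start y=0.000, vy=9.409 → t=1.920, apex=4.517, x_land=65.548, impact vy=-9.409
  bounce: vy ← 0.65·9.409 = 6.116
Arc 4: start y=0.000, vy=6.116 → t=1.248, apex=1.908, x_land=75.384, impact vy=-6.116
  bounce: vy ← 0.65·6.116 = 3.975
Arc 5: start y=0.000, vy=3.975 → t=0.811, apex=0.806, x_land=81.777, impact vy=-3.975
  bounce: vy ← 0.65·3.975 = 2.584

1 3.444 25.304 27.138
2 2.954 10.691 50.417
3 1.920 4.517 65.548
4 1.248 1.908 75.384
5 0.811 0.806 81.777
final: 81.777 2.584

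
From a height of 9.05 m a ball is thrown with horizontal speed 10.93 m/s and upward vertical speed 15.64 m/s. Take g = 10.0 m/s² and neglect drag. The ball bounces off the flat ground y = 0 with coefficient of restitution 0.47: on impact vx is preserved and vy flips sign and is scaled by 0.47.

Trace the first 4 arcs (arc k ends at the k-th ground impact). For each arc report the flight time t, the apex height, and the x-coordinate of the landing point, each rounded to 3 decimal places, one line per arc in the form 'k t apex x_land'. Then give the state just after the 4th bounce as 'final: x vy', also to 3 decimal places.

1 3.627 21.280 39.643
2 1.939 4.701 60.839
3 0.911 1.038 70.802
4 0.428 0.229 75.484
final: 75.484 1.007

Arc 1: start y=9.050, vy=15.640 → t=3.627, apex=21.280, x_land=39.643, impact vy=-20.630
  bounce: vy ← 0.47·20.630 = 9.696
Arc 2: start y=0.000, vy=9.696 → t=1.939, apex=4.701, x_land=60.839, impact vy=-9.696
  bounce: vy ← 0.47·9.696 = 4.557
Arc 3: start y=0.000, vy=4.557 → t=0.911, apex=1.038, x_land=70.802, impact vy=-4.557
  bounce: vy ← 0.47·4.557 = 2.142
Arc 4: start y=0.000, vy=2.142 → t=0.428, apex=0.229, x_land=75.484, impact vy=-2.142
  bounce: vy ← 0.47·2.142 = 1.007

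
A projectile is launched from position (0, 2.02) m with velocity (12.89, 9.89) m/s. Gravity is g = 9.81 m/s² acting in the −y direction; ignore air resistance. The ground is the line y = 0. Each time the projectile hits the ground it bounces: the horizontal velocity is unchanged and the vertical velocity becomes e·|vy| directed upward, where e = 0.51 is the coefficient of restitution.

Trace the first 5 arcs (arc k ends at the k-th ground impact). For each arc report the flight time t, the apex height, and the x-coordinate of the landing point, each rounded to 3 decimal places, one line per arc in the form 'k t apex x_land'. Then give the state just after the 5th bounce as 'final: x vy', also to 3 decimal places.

Arc 1: start y=2.020, vy=9.890 → t=2.203, apex=7.005, x_land=28.400, impact vy=-11.724
  bounce: vy ← 0.51·11.724 = 5.979
Arc 2: start y=0.000, vy=5.979 → t=1.219, apex=1.822, x_land=44.112, impact vy=-5.979
  bounce: vy ← 0.51·5.979 = 3.049
Arc 3: start y=0.000, vy=3.049 → t=0.622, apex=0.474, x_land=52.126, impact vy=-3.049
  bounce: vy ← 0.51·3.049 = 1.555
Arc 4: start y=0.000, vy=1.555 → t=0.317, apex=0.123, x_land=56.212, impact vy=-1.555
  bounce: vy ← 0.51·1.555 = 0.793
Arc 5: start y=0.000, vy=0.793 → t=0.162, apex=0.032, x_land=58.297, impact vy=-0.793
  bounce: vy ← 0.51·0.793 = 0.404

1 2.203 7.005 28.400
2 1.219 1.822 44.112
3 0.622 0.474 52.126
4 0.317 0.123 56.212
5 0.162 0.032 58.297
final: 58.297 0.404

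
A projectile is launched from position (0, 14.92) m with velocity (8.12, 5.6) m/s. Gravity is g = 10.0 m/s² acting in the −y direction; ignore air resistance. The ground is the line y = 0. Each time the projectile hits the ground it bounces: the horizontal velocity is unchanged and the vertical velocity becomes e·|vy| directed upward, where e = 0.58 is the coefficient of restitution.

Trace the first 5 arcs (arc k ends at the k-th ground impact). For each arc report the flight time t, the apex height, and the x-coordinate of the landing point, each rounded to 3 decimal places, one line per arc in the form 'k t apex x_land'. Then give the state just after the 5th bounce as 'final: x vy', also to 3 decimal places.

Arc 1: start y=14.920, vy=5.600 → t=2.376, apex=16.488, x_land=19.293, impact vy=-18.159
  bounce: vy ← 0.58·18.159 = 10.532
Arc 2: start y=0.000, vy=10.532 → t=2.106, apex=5.547, x_land=36.397, impact vy=-10.532
  bounce: vy ← 0.58·10.532 = 6.109
Arc 3: start y=0.000, vy=6.109 → t=1.222, apex=1.866, x_land=46.318, impact vy=-6.109
  bounce: vy ← 0.58·6.109 = 3.543
Arc 4: start y=0.000, vy=3.543 → t=0.709, apex=0.628, x_land=52.072, impact vy=-3.543
  bounce: vy ← 0.58·3.543 = 2.055
Arc 5: start y=0.000, vy=2.055 → t=0.411, apex=0.211, x_land=55.409, impact vy=-2.055
  bounce: vy ← 0.58·2.055 = 1.192

1 2.376 16.488 19.293
2 2.106 5.547 36.397
3 1.222 1.866 46.318
4 0.709 0.628 52.072
5 0.411 0.211 55.409
final: 55.409 1.192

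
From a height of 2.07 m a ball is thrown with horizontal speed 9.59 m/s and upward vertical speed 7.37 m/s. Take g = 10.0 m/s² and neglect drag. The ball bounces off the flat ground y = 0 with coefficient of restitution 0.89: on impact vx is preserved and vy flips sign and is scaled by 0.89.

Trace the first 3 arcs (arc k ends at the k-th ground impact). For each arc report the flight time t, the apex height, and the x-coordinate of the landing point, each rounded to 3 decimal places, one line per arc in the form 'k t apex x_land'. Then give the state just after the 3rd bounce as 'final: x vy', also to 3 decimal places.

Arc 1: start y=2.070, vy=7.370 → t=1.715, apex=4.786, x_land=16.450, impact vy=-9.784
  bounce: vy ← 0.89·9.784 = 8.707
Arc 2: start y=0.000, vy=8.707 → t=1.741, apex=3.791, x_land=33.151, impact vy=-8.707
  bounce: vy ← 0.89·8.707 = 7.750
Arc 3: start y=0.000, vy=7.750 → t=1.550, apex=3.003, x_land=48.014, impact vy=-7.750
  bounce: vy ← 0.89·7.750 = 6.897

1 1.715 4.786 16.450
2 1.741 3.791 33.151
3 1.550 3.003 48.014
final: 48.014 6.897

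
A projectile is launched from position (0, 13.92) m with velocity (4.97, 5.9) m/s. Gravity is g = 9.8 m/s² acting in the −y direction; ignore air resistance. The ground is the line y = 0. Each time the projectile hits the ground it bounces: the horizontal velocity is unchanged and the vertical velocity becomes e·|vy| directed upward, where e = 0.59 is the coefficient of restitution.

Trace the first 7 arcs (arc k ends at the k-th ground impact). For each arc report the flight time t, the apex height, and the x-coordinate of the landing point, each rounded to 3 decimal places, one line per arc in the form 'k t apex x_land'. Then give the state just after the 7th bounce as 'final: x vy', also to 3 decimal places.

Arc 1: start y=13.920, vy=5.900 → t=2.392, apex=15.696, x_land=11.887, impact vy=-17.540
  bounce: vy ← 0.59·17.540 = 10.348
Arc 2: start y=0.000, vy=10.348 → t=2.112, apex=5.464, x_land=22.384, impact vy=-10.348
  bounce: vy ← 0.59·10.348 = 6.106
Arc 3: start y=0.000, vy=6.106 → t=1.246, apex=1.902, x_land=28.576, impact vy=-6.106
  bounce: vy ← 0.59·6.106 = 3.602
Arc 4: start y=0.000, vy=3.602 → t=0.735, apex=0.662, x_land=32.230, impact vy=-3.602
  bounce: vy ← 0.59·3.602 = 2.125
Arc 5: start y=0.000, vy=2.125 → t=0.434, apex=0.230, x_land=34.386, impact vy=-2.125
  bounce: vy ← 0.59·2.125 = 1.254
Arc 6: start y=0.000, vy=1.254 → t=0.256, apex=0.080, x_land=35.658, impact vy=-1.254
  bounce: vy ← 0.59·1.254 = 0.740
Arc 7: start y=0.000, vy=0.740 → t=0.151, apex=0.028, x_land=36.408, impact vy=-0.740
  bounce: vy ← 0.59·0.740 = 0.437

1 2.392 15.696 11.887
2 2.112 5.464 22.384
3 1.246 1.902 28.576
4 0.735 0.662 32.230
5 0.434 0.230 34.386
6 0.256 0.080 35.658
7 0.151 0.028 36.408
final: 36.408 0.437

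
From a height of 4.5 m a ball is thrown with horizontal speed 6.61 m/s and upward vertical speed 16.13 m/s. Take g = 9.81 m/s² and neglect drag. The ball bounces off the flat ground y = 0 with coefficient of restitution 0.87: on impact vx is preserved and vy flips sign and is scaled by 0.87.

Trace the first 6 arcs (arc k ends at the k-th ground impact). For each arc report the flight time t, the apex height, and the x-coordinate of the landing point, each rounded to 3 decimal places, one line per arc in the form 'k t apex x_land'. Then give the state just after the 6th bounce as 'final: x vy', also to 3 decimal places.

1 3.547 17.761 23.446
2 3.311 13.443 45.332
3 2.881 10.175 64.373
4 2.506 7.702 80.938
5 2.180 5.829 95.350
6 1.897 4.412 107.888
final: 107.888 8.095

Arc 1: start y=4.500, vy=16.130 → t=3.547, apex=17.761, x_land=23.446, impact vy=-18.667
  bounce: vy ← 0.87·18.667 = 16.241
Arc 2: start y=0.000, vy=16.241 → t=3.311, apex=13.443, x_land=45.332, impact vy=-16.241
  bounce: vy ← 0.87·16.241 = 14.129
Arc 3: start y=0.000, vy=14.129 → t=2.881, apex=10.175, x_land=64.373, impact vy=-14.129
  bounce: vy ← 0.87·14.129 = 12.292
Arc 4: start y=0.000, vy=12.292 → t=2.506, apex=7.702, x_land=80.938, impact vy=-12.292
  bounce: vy ← 0.87·12.292 = 10.694
Arc 5: start y=0.000, vy=10.694 → t=2.180, apex=5.829, x_land=95.350, impact vy=-10.694
  bounce: vy ← 0.87·10.694 = 9.304
Arc 6: start y=0.000, vy=9.304 → t=1.897, apex=4.412, x_land=107.888, impact vy=-9.304
  bounce: vy ← 0.87·9.304 = 8.095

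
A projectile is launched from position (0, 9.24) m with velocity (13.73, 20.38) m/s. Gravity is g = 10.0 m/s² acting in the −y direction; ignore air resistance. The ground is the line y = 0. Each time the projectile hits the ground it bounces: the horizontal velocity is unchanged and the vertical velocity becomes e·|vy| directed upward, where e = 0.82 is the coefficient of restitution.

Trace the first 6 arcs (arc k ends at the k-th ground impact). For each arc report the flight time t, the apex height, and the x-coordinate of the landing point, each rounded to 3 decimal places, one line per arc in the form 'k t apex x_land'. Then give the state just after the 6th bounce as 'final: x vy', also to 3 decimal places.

1 4.488 30.007 61.617
2 4.018 20.177 116.780
3 3.294 13.567 162.013
4 2.701 9.122 199.104
5 2.215 6.134 229.518
6 1.816 4.124 254.459
final: 254.459 7.448

Arc 1: start y=9.240, vy=20.380 → t=4.488, apex=30.007, x_land=61.617, impact vy=-24.498
  bounce: vy ← 0.82·24.498 = 20.088
Arc 2: start y=0.000, vy=20.088 → t=4.018, apex=20.177, x_land=116.780, impact vy=-20.088
  bounce: vy ← 0.82·20.088 = 16.472
Arc 3: start y=0.000, vy=16.472 → t=3.294, apex=13.567, x_land=162.013, impact vy=-16.472
  bounce: vy ← 0.82·16.472 = 13.507
Arc 4: start y=0.000, vy=13.507 → t=2.701, apex=9.122, x_land=199.104, impact vy=-13.507
  bounce: vy ← 0.82·13.507 = 11.076
Arc 5: start y=0.000, vy=11.076 → t=2.215, apex=6.134, x_land=229.518, impact vy=-11.076
  bounce: vy ← 0.82·11.076 = 9.082
Arc 6: start y=0.000, vy=9.082 → t=1.816, apex=4.124, x_land=254.459, impact vy=-9.082
  bounce: vy ← 0.82·9.082 = 7.448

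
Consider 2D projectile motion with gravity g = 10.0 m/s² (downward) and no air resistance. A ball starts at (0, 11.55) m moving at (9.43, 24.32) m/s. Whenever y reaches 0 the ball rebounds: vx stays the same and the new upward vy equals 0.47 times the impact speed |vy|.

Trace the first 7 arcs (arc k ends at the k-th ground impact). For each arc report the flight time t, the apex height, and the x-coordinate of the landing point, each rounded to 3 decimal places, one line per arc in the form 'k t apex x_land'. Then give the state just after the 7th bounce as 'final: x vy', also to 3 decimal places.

Arc 1: start y=11.550, vy=24.320 → t=5.300, apex=41.123, x_land=49.978, impact vy=-28.679
  bounce: vy ← 0.47·28.679 = 13.479
Arc 2: start y=0.000, vy=13.479 → t=2.696, apex=9.084, x_land=75.399, impact vy=-13.479
  bounce: vy ← 0.47·13.479 = 6.335
Arc 3: start y=0.000, vy=6.335 → t=1.267, apex=2.007, x_land=87.347, impact vy=-6.335
  bounce: vy ← 0.47·6.335 = 2.977
Arc 4: start y=0.000, vy=2.977 → t=0.595, apex=0.443, x_land=92.963, impact vy=-2.977
  bounce: vy ← 0.47·2.977 = 1.399
Arc 5: start y=0.000, vy=1.399 → t=0.280, apex=0.098, x_land=95.602, impact vy=-1.399
  bounce: vy ← 0.47·1.399 = 0.658
Arc 6: start y=0.000, vy=0.658 → t=0.132, apex=0.022, x_land=96.842, impact vy=-0.658
  bounce: vy ← 0.47·0.658 = 0.309
Arc 7: start y=0.000, vy=0.309 → t=0.062, apex=0.005, x_land=97.425, impact vy=-0.309
  bounce: vy ← 0.47·0.309 = 0.145

1 5.300 41.123 49.978
2 2.696 9.084 75.399
3 1.267 2.007 87.347
4 0.595 0.443 92.963
5 0.280 0.098 95.602
6 0.132 0.022 96.842
7 0.062 0.005 97.425
final: 97.425 0.145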